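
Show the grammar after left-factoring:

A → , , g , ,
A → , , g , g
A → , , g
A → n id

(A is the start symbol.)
Left-factoring transforms A → αβ₁ | αβ₂ into A → αA' and A' → β₁ | β₂
(α is the longest common prefix among the alternatives). Repeat until
no nonterminal has two alternatives with a common prefix.

Round 1: A has alternatives sharing prefix ', , g'. Introduce A': A → , , g A'
  Add: A' → , ,
  Add: A' → , g
  Add: A' → ε

Round 2: A' has alternatives sharing prefix ','. Introduce A'': A' → , A''
  Add: A'' → ,
  Add: A'' → g

No remaining common prefixes — done.

Resulting grammar:
A → , , g A'
A' → , A''
A'' → ,
A'' → g
A' → ε
A → n id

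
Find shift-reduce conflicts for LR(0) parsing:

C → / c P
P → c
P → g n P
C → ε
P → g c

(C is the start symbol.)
Yes — I0: [C → .] vs [C → . / c P]

Augment with C' → C and build the canonical LR(0) collection (I0 = CLOSURE({[C' → . C]}), then GOTO on every symbol after a dot until no new states appear). It has 10 states:
  I0: { [C → . / c P], [C → .], [C' → . C] }  — shift, reduce
  I1: { [C → / . c P] }  — shift
  I2: { [C' → C .] }  — accept
  I3: { [C → / c . P], [P → . c], [P → . g c], [P → . g n P] }  — shift
  I4: { [C → / c P .] }  — reduce
  I5: { [P → c .] }  — reduce
  I6: { [P → g . c], [P → g . n P] }  — shift
  I7: { [P → g c .] }  — reduce
  I8: { [P → . c], [P → . g c], [P → . g n P], [P → g n . P] }  — shift
  I9: { [P → g n P .] }  — reduce

I0 contains reduce item [C → .] and shift item [C → . / c P] — shift-reduce conflict.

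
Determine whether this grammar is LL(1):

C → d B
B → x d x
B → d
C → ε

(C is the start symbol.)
Yes, the grammar is LL(1).

A grammar is LL(1) if for each non-terminal N with multiple productions, the predict sets of those productions are pairwise disjoint, where PREDICT(N → α) = (FIRST(α) \ {ε}) ∪ (FOLLOW(N) if α ⇒* ε).

Relevant sets:
  FOLLOW(C) = { $ }

For C:
  PREDICT(C → d B) = { 'd' }
  PREDICT(C → ε) = { $ }
For B:
  PREDICT(B → x d x) = { 'x' }
  PREDICT(B → d) = { 'd' }

All predict sets are disjoint. The grammar IS LL(1).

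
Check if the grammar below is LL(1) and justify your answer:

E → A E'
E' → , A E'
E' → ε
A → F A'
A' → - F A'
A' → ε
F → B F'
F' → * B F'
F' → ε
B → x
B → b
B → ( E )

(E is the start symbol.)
Relevant sets:
  FOLLOW(E') = { $, ')' }
  FOLLOW(A') = { $, ')', ',' }
  FOLLOW(F') = { $, ')', ',', '-' }

For E':
  PREDICT(E' → ',' A E') = { ',' }
  PREDICT(E' → ε) = { $, ')' }
For A':
  PREDICT(A' → '-' F A') = { '-' }
  PREDICT(A' → ε) = { $, ')', ',' }
For F':
  PREDICT(F' → '*' B F') = { '*' }
  PREDICT(F' → ε) = { $, ')', ',', '-' }
For B:
  PREDICT(B → x) = { 'x' }
  PREDICT(B → b) = { 'b' }
  PREDICT(B → '(' E ')') = { '(' }
E, A, F have a single production, so nothing to check there.

All predict sets are disjoint. The grammar IS LL(1).

Answer: Yes, the grammar is LL(1).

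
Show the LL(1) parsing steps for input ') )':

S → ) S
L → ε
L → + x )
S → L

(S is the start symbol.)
LL(1) parsing maintains a stack (initially the start symbol over $) and the input. At each step: if the stack top is a terminal, match it against the current input token; if it is a non-terminal N, replace it with the RHS of M[N, lookahead] (the unique production whose predict set contains the lookahead).

Stack is shown with the top on the left.

Stack  Input  Action
--------------------
S $    ) ) $  output S → ) S
) S $  ) ) $  match ')'
S $    ) $    output S → ) S
) S $  ) $    match ')'
S $    $      output S → L
L $    $      output L → ε
$      $      accept

The string is accepted.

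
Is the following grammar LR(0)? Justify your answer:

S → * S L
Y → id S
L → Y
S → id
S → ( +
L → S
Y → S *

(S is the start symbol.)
No. Shift-reduce conflict between [L → S .] and [Y → S . *]

Augment with S' → S and build the canonical LR(0) collection (I0 = CLOSURE({[S' → . S]}), then GOTO on every symbol after a dot until no new states appear). It has 13 states:
  I0: { [S → . ( +], [S → . * S L], [S → . id], [S' → . S] }  — shift
  I1: { [S → ( . +] }  — shift
  I2: { [S → * . S L], [S → . ( +], [S → . * S L], [S → . id] }  — shift
  I3: { [S' → S .] }  — accept
  I4: { [S → id .] }  — reduce
  I5: { [L → . S], [L → . Y], [S → * S . L], [S → . ( +], [S → . * S L], [S → . id], [Y → . S *], [Y → . id S] }  — shift
  I6: { [S → * S L .] }  — reduce
  I7: { [L → S .], [Y → S . *] }  — shift, reduce
  I8: { [L → Y .] }  — reduce
  I9: { [S → . ( +], [S → . * S L], [S → . id], [S → id .], [Y → id . S] }  — shift, reduce
  I10: { [Y → id S .] }  — reduce
  I11: { [Y → S * .] }  — reduce
  I12: { [S → ( + .] }  — reduce

Conflict in state I7:
  Shift-reduce conflict between [L → S .] and [Y → S . *]
So the grammar is NOT LR(0).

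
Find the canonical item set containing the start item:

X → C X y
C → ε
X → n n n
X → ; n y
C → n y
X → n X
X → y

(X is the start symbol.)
First, augment the grammar with X' → X
I₀ = CLOSURE({ [X' → . X] }):
  [X' → . X] has the dot before X: add [X → . C X y], [X → . n n n], [X → . ; n y], [X → . n X], [X → . y]
  [X → . C X y] has the dot before C: add [C → .], [C → . n y]
No further items can be added.

I₀ = { [C → . n y], [C → .], [X → . ; n y], [X → . C X y], [X → . n X], [X → . n n n], [X → . y], [X' → . X] }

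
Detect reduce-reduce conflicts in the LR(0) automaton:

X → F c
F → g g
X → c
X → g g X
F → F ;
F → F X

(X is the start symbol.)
A reduce-reduce conflict occurs when an LR(0) state has two complete items [A → α .] and [B → β .] — both call for a reduction, and with no lookahead the parser cannot choose between them.

Augment with X' → X and build the canonical LR(0) collection (I0 = CLOSURE({[X' → . X]}), then GOTO on every symbol after a dot until no new states appear). It has 10 states:
  I0: { [F → . F ;], [F → . F X], [F → . g g], [X → . F c], [X → . c], [X → . g g X], [X' → . X] }  — shift
  I1: { [F → . F ;], [F → . F X], [F → . g g], [F → F . ;], [F → F . X], [X → . F c], [X → . c], [X → . g g X], [X → F . c] }  — shift
  I2: { [X' → X .] }  — accept
  I3: { [X → c .] }  — reduce
  I4: { [F → g . g], [X → g . g X] }  — shift
  I5: { [F → . F ;], [F → . F X], [F → . g g], [F → g g .], [X → . F c], [X → . c], [X → . g g X], [X → g g . X] }  — shift, reduce
  I6: { [X → g g X .] }  — reduce
  I7: { [F → F ; .] }  — reduce
  I8: { [F → F X .] }  — reduce
  I9: { [X → F c .], [X → c .] }  — 2 reduces

I9 contains complete items [X → F c .], [X → c .] — reduce-reduce conflict.

Answer: Yes — I9: [X → F c .] vs [X → c .]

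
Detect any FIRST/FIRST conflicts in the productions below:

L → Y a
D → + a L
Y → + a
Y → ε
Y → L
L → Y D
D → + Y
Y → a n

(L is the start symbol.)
FIRST sets of the non-terminals at (or reachable through a nullable prefix from) the front of some alternative:
  FIRST(Y) = { '+', 'a', ε }
  FIRST(D) = { '+' }
  FIRST(L) = { '+', 'a' }

Productions for L:
  L → Y a: FIRST = { '+', 'a' }
  L → Y D: FIRST = { '+', 'a' }
Productions for D:
  D → + a L: FIRST = { '+' }
  D → + Y: FIRST = { '+' }
Productions for Y:
  Y → + a: FIRST = { '+' }
  Y → ε: FIRST = { ε }
  Y → L: FIRST = { '+', 'a' }
  Y → a n: FIRST = { 'a' }

Conflict for L: L → Y a and L → Y D
  Overlap: { '+', 'a' }
Conflict for D: D → + a L and D → + Y
  Overlap: { '+' }
Conflict for Y: Y → + a and Y → L
  Overlap: { '+' }
Conflict for Y: Y → L and Y → a n
  Overlap: { 'a' }

Answer: Yes. L → Y a / L → Y D on { '+', 'a' }; D → '+' a L / D → '+' Y on { '+' }; Y → '+' a / Y → L on { '+' }; Y → L / Y → a n on { 'a' }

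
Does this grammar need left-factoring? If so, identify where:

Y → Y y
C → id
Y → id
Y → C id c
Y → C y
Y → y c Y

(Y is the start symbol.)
Left-factoring is needed when two productions for the same non-terminal
share a common prefix on the right-hand side.

Productions for Y:
  Y → Y y
  Y → id
  Y → C id c
  Y → C y
  Y → y c Y

Found common prefix 'C' in productions for Y

Answer: Yes, Y has productions with common prefix 'C'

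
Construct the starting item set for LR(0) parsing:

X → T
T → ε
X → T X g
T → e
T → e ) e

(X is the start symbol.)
{ [T → . e ) e], [T → . e], [T → .], [X → . T X g], [X → . T], [X' → . X] }

First, augment the grammar with X' → X
I₀ = CLOSURE({ [X' → . X] }):
  [X' → . X] has the dot before X: add [X → . T], [X → . T X g]
  [X → . T] has the dot before T: add [T → .], [T → . e], [T → . e ) e]
No further items can be added.

I₀ = { [T → . e ) e], [T → . e], [T → .], [X → . T X g], [X → . T], [X' → . X] }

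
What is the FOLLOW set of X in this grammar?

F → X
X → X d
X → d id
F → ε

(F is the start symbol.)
To compute FOLLOW(X), find every occurrence of X on a right-hand side N → α X β: add FIRST(β) \ {ε}, and if β is empty or nullable also add FOLLOW(N). Iterate to a fixed point.

In F → X: X is at the end, add FOLLOW(F)
In X → X d: X is followed by d, add FIRST(d) \ {ε} = { 'd' }

The FOLLOW sets referred to above (computed the same way, to a fixed point):
  FOLLOW(F) = { $ }

Taking the union: FOLLOW(X) = { $, 'd' }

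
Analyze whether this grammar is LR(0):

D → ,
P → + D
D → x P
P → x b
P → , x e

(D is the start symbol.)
A grammar is LR(0) if no state in the canonical LR(0) collection has:
  - both a shift item (dot before a terminal) and a complete item (shift-reduce conflict), or
  - two or more complete items (reduce-reduce conflict; the accept item [D' → D .] counts as a complete item here).

Augment with D' → D and build the canonical LR(0) collection (I0 = CLOSURE({[D' → . D]}), then GOTO on every symbol after a dot until no new states appear). It has 12 states:
  I0: { [D → . ,], [D → . x P], [D' → . D] }  — shift
  I1: { [D → , .] }  — reduce
  I2: { [D' → D .] }  — accept
  I3: { [D → x . P], [P → . + D], [P → . , x e], [P → . x b] }  — shift
  I4: { [D → . ,], [D → . x P], [P → + . D] }  — shift
  I5: { [P → , . x e] }  — shift
  I6: { [D → x P .] }  — reduce
  I7: { [P → x . b] }  — shift
  I8: { [P → x b .] }  — reduce
  I9: { [P → , x . e] }  — shift
  I10: { [P → , x e .] }  — reduce
  I11: { [P → + D .] }  — reduce

Every state is either a pure shift/goto state or contains exactly one complete item and nothing to shift — no conflicts. The grammar is LR(0).

Answer: Yes, the grammar is LR(0)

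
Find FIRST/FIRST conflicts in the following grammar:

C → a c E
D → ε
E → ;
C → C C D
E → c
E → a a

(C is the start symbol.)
FIRST sets of the non-terminals at (or reachable through a nullable prefix from) the front of some alternative:
  FIRST(C) = { 'a' }

Productions for C:
  C → a c E: FIRST = { 'a' }
  C → C C D: FIRST = { 'a' }
Productions for E:
  E → ;: FIRST = { ';' }
  E → c: FIRST = { 'c' }
  E → a a: FIRST = { 'a' }
D has only one production, so no FIRST/FIRST conflict is possible there.

Conflict for C: C → a c E and C → C C D
  Overlap: { 'a' }

Answer: Yes. C → a c E / C → C C D on { 'a' }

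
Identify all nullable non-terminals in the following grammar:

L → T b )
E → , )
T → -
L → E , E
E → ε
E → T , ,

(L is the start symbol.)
A non-terminal is nullable if it can derive ε (the empty string): either it has an ε-production, or it has a production whose right-hand side consists entirely of nullable non-terminals.

ε-productions: E → ε
So E is immediately nullable.
No further non-terminal can be added: every production for the remaining non-terminals contains a terminal or a non-nullable non-terminal.
Nullable = { 'E' }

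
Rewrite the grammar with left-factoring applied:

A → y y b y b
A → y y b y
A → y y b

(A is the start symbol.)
A → y y b A'
A' → y A''
A'' → b
A'' → ε
A' → ε

Left-factoring transforms A → αβ₁ | αβ₂ into A → αA' and A' → β₁ | β₂
(α is the longest common prefix among the alternatives). Repeat until
no nonterminal has two alternatives with a common prefix.

Round 1: A has alternatives sharing prefix 'y y b'. Introduce A': A → y y b A'
  Add: A' → y b
  Add: A' → y
  Add: A' → ε

Round 2: A' has alternatives sharing prefix 'y'. Introduce A'': A' → y A''
  Add: A'' → b
  Add: A'' → ε

No remaining common prefixes — done.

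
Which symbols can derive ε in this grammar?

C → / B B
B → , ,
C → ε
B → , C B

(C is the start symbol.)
{ 'C' }

A non-terminal is nullable if it can derive ε (the empty string): either it has an ε-production, or it has a production whose right-hand side consists entirely of nullable non-terminals.

ε-productions: C → ε
So C is immediately nullable.
No further non-terminal can be added: every production for the remaining non-terminals contains a terminal or a non-nullable non-terminal.
Nullable = { 'C' }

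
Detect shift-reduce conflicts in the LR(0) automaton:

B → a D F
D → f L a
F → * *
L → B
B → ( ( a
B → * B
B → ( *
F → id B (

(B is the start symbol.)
A shift-reduce conflict occurs when an LR(0) state has both:
  - a complete (reduce) item [A → α .] (dot at the end), and
  - a shift item [B → β . c γ] (dot before a terminal).

Augment with B' → B and build the canonical LR(0) collection (I0 = CLOSURE({[B' → . B]}), then GOTO on every symbol after a dot until no new states appear). It has 20 states:
  I0: { [B → . ( ( a], [B → . ( *], [B → . * B], [B → . a D F], [B' → . B] }  — shift
  I1: { [B → ( . ( a], [B → ( . *] }  — shift
  I2: { [B → * . B], [B → . ( ( a], [B → . ( *], [B → . * B], [B → . a D F] }  — shift
  I3: { [B' → B .] }  — accept
  I4: { [B → a . D F], [D → . f L a] }  — shift
  I5: { [B → a D . F], [F → . * *], [F → . id B (] }  — shift
  I6: { [B → . ( ( a], [B → . ( *], [B → . * B], [B → . a D F], [D → f . L a], [L → . B] }  — shift
  I7: { [L → B .] }  — reduce
  I8: { [D → f L . a] }  — shift
  I9: { [D → f L a .] }  — reduce
  I10: { [F → * . *] }  — shift
  I11: { [B → a D F .] }  — reduce
  I12: { [B → . ( ( a], [B → . ( *], [B → . * B], [B → . a D F], [F → id . B (] }  — shift
  I13: { [F → id B . (] }  — shift
  I14: { [F → id B ( .] }  — reduce
  I15: { [F → * * .] }  — reduce
  I16: { [B → * B .] }  — reduce
  I17: { [B → ( ( . a] }  — shift
  I18: { [B → ( * .] }  — reduce
  I19: { [B → ( ( a .] }  — reduce

No state contains both a complete item and a shift item.

Answer: No shift-reduce conflicts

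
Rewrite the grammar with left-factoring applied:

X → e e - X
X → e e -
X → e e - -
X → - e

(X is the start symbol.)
Left-factoring transforms A → αβ₁ | αβ₂ into A → αA' and A' → β₁ | β₂
(α is the longest common prefix among the alternatives). Repeat until
no nonterminal has two alternatives with a common prefix.

Round 1: X has alternatives sharing prefix 'e e -'. Introduce X': X → e e - X'
  Add: X' → X
  Add: X' → ε
  Add: X' → -

No remaining common prefixes — done.

Resulting grammar:
X → e e - X'
X' → X
X' → ε
X' → -
X → - e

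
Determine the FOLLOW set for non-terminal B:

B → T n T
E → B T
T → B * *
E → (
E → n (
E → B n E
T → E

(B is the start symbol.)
To compute FOLLOW(B), find every occurrence of B on a right-hand side N → α B β: add FIRST(β) \ {ε}, and if β is empty or nullable also add FOLLOW(N). Iterate to a fixed point.

B is the start symbol, so $ ∈ FOLLOW(B).
In E → B T: B is followed by T, add FIRST(T) \ {ε} = { '(', 'n' }
In T → B * *: B is followed by '*' '*', add FIRST('*' '*') \ {ε} = { '*' }
In E → B n E: B is followed by n E, add FIRST(n E) \ {ε} = { 'n' }

Taking the union: FOLLOW(B) = { $, '(', '*', 'n' }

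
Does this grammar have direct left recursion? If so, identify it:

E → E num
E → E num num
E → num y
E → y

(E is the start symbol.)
Direct left recursion occurs when N → N α for some non-terminal N (the right-hand side begins with the left-hand side itself).

E → E num: LEFT RECURSIVE (starts with E)
E → E num num: LEFT RECURSIVE (starts with E)
E → num y: starts with num
E → y: starts with y

The grammar has direct left recursion on: E.

Answer: Yes, E is left-recursive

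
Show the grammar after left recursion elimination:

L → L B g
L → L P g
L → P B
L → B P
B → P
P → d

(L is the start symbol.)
L → P B L'
L → B P L'
L' → B g L'
L' → P g L'
L' → ε
B → P
P → d

L is directly left-recursive. The standard transformation for
  A → A α₁ | ... | A α_m | β₁ | ... | β_n
is
  A  → β₁ A' | ... | β_n A'
  A' → α₁ A' | ... | α_m A' | ε

L → P B becomes L → P B L'
L → B P becomes L → B P L'
L → L B g becomes L' → B g L'
L → L P g becomes L' → P g L'
Add L' → ε

Productions for other non-terminals are unchanged:
  B → P
  P → d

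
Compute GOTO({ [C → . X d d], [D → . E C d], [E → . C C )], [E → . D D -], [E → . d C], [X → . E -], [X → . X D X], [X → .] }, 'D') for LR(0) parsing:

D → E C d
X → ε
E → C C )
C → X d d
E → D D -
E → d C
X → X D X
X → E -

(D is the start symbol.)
GOTO(I, 'D') = CLOSURE({ [A → αX.β] : [A → α.Xβ] ∈ I, X = 'D' })

Items with dot before 'D', with the dot advanced:
  [E → . D D -] → [E → D . D -]
Closure of the advanced items:
  [E → D . D -] has the dot before D: add [D → . E C d]
  [D → . E C d] has the dot before E: add [E → . C C )], [E → . D D -], [E → . d C]
  [E → . C C )] has the dot before C: add [C → . X d d]
  [C → . X d d] has the dot before X: add [X → .], [X → . X D X], [X → . E -]

GOTO = { [C → . X d d], [D → . E C d], [E → . C C )], [E → . D D -], [E → . d C], [E → D . D -], [X → . E -], [X → . X D X], [X → .] }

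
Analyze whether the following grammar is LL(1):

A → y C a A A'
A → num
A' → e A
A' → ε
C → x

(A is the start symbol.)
Relevant sets:
  FOLLOW(A') = { $, 'e' }

For A:
  PREDICT(A → y C a A A') = { 'y' }
  PREDICT(A → num) = { 'num' }
For A':
  PREDICT(A' → e A) = { 'e' }
  PREDICT(A' → ε) = { $, 'e' }
C has a single production, so nothing to check there.

Conflict found: Predict set conflict for A': { 'e' }
The grammar is NOT LL(1).

Answer: No. Predict set conflict for A': { 'e' }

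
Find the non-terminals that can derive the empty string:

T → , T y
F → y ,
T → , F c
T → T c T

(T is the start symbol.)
There are no ε-productions, so no non-terminal can derive ε.
No non-terminals are nullable.

Answer: None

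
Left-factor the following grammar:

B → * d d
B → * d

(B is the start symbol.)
Left-factoring transforms A → αβ₁ | αβ₂ into A → αA' and A' → β₁ | β₂
(α is the longest common prefix among the alternatives). Repeat until
no nonterminal has two alternatives with a common prefix.

Round 1: B has alternatives sharing prefix '* d'. Introduce B': B → * d B'
  Add: B' → d
  Add: B' → ε

No remaining common prefixes — done.

Resulting grammar:
B → * d B'
B' → d
B' → ε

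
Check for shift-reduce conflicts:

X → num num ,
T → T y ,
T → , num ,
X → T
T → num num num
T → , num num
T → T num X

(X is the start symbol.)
Augment with X' → X and build the canonical LR(0) collection (I0 = CLOSURE({[X' → . X]}), then GOTO on every symbol after a dot until no new states appear). It has 15 states:
  I0: { [T → . , num ,], [T → . , num num], [T → . T num X], [T → . T y ,], [T → . num num num], [X → . T], [X → . num num ,], [X' → . X] }  — shift
  I1: { [T → , . num ,], [T → , . num num] }  — shift
  I2: { [T → T . num X], [T → T . y ,], [X → T .] }  — shift, reduce
  I3: { [X' → X .] }  — accept
  I4: { [T → num . num num], [X → num . num ,] }  — shift
  I5: { [T → num num . num], [X → num num . ,] }  — shift
  I6: { [X → num num , .] }  — reduce
  I7: { [T → num num num .] }  — reduce
  I8: { [T → . , num ,], [T → . , num num], [T → . T num X], [T → . T y ,], [T → . num num num], [T → T num . X], [X → . T], [X → . num num ,] }  — shift
  I9: { [T → T y . ,] }  — shift
  I10: { [T → T y , .] }  — reduce
  I11: { [T → T num X .] }  — reduce
  I12: { [T → , num . ,], [T → , num . num] }  — shift
  I13: { [T → , num , .] }  — reduce
  I14: { [T → , num num .] }  — reduce

I2 contains reduce item [X → T .] and shift items [T → T . num X], [T → T . y ,] — shift-reduce conflict.

Answer: Yes — I2: [X → T .] vs [T → T . num X]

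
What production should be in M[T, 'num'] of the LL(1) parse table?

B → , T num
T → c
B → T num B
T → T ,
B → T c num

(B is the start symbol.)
Empty (error entry)

To find M[T, 'num'], we find productions for T where 'num' is in the predict set (PREDICT(N → α) = (FIRST(α) \ {ε}) ∪ (FOLLOW(N) if α ⇒* ε)).

Relevant sets:
  FIRST(T) = { 'c' }

T → c: PREDICT = { 'c' }
T → T ,: PREDICT = { 'c' }

M[T, 'num'] is empty (no production applies)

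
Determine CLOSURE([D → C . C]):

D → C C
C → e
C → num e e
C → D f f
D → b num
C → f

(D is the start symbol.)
{ [C → . D f f], [C → . e], [C → . f], [C → . num e e], [D → . C C], [D → . b num], [D → C . C] }

To compute CLOSURE, for each item [A → α.Bβ] where B is a non-terminal, add [B → .γ] for all productions B → γ; repeat for the newly added items until nothing changes.

Start with: [D → C . C]
  [D → C . C] has the dot before C: add [C → . e], [C → . num e e], [C → . D f f], [C → . f]
  [C → . D f f] has the dot before D: add [D → . C C], [D → . b num]
No further items can be added.

CLOSURE = { [C → . D f f], [C → . e], [C → . f], [C → . num e e], [D → . C C], [D → . b num], [D → C . C] }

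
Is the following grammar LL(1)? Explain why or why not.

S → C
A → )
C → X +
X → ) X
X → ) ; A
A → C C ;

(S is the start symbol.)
Relevant sets:
  FIRST(C) = { ')' }

For A:
  PREDICT(A → ')') = { ')' }
  PREDICT(A → C C ';') = { ')' }
For X:
  PREDICT(X → ')' X) = { ')' }
  PREDICT(X → ')' ';' A) = { ')' }
S, C have a single production, so nothing to check there.

Conflict found: Predict set conflict for A: { ')' }
The grammar is NOT LL(1).

Answer: No. Predict set conflict for A: { ')' }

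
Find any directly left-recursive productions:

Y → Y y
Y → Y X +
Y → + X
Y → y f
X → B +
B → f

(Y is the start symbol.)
Yes, Y is left-recursive

Y → Y y: LEFT RECURSIVE (starts with Y)
Y → Y X +: LEFT RECURSIVE (starts with Y)
Y → + X: starts with '+'
Y → y f: starts with y
X → B +: starts with B
B → f: starts with f

The grammar has direct left recursion on: Y.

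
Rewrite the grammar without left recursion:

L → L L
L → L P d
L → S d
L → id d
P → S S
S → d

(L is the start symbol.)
L → S d L'
L → id d L'
L' → L L'
L' → P d L'
L' → ε
P → S S
S → d

L is directly left-recursive. The standard transformation for
  A → A α₁ | ... | A α_m | β₁ | ... | β_n
is
  A  → β₁ A' | ... | β_n A'
  A' → α₁ A' | ... | α_m A' | ε

L → S d becomes L → S d L'
L → id d becomes L → id d L'
L → L L becomes L' → L L'
L → L P d becomes L' → P d L'
Add L' → ε

Productions for other non-terminals are unchanged:
  P → S S
  S → d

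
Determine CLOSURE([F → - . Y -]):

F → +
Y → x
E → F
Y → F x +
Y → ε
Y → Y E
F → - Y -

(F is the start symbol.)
{ [F → - . Y -], [F → . +], [F → . - Y -], [Y → . F x +], [Y → . Y E], [Y → . x], [Y → .] }

To compute CLOSURE, for each item [A → α.Bβ] where B is a non-terminal, add [B → .γ] for all productions B → γ; repeat for the newly added items until nothing changes.

Start with: [F → - . Y -]
  [F → - . Y -] has the dot before Y: add [Y → . x], [Y → . F x +], [Y → .], [Y → . Y E]
  [Y → . F x +] has the dot before F: add [F → . +], [F → . - Y -]
No further items can be added.

CLOSURE = { [F → - . Y -], [F → . +], [F → . - Y -], [Y → . F x +], [Y → . Y E], [Y → . x], [Y → .] }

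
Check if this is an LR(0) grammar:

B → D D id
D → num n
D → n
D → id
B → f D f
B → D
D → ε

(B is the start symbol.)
A grammar is LR(0) if no state in the canonical LR(0) collection has:
  - both a shift item (dot before a terminal) and a complete item (shift-reduce conflict), or
  - two or more complete items (reduce-reduce conflict; the accept item [B' → B .] counts as a complete item here).

Augment with B' → B and build the canonical LR(0) collection (I0 = CLOSURE({[B' → . B]}), then GOTO on every symbol after a dot until no new states appear). It has 12 states:
  I0: { [B → . D D id], [B → . D], [B → . f D f], [B' → . B], [D → . id], [D → . n], [D → . num n], [D → .] }  — shift, reduce
  I1: { [B' → B .] }  — accept
  I2: { [B → D . D id], [B → D .], [D → . id], [D → . n], [D → . num n], [D → .] }  — shift, 2 reduces
  I3: { [B → f . D f], [D → . id], [D → . n], [D → . num n], [D → .] }  — shift, reduce
  I4: { [D → id .] }  — reduce
  I5: { [D → n .] }  — reduce
  I6: { [D → num . n] }  — shift
  I7: { [D → num n .] }  — reduce
  I8: { [B → f D . f] }  — shift
  I9: { [B → f D f .] }  — reduce
  I10: { [B → D D . id] }  — shift
  I11: { [B → D D id .] }  — reduce

Conflict in state I0:
  Shift-reduce conflict between [D → .] and [B → . f D f]
So the grammar is NOT LR(0).

Answer: No. Shift-reduce conflict between [D → .] and [B → . f D f]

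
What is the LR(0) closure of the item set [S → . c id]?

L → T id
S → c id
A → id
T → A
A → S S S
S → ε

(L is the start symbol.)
{ [S → . c id] }

To compute CLOSURE, for each item [A → α.Bβ] where B is a non-terminal, add [B → .γ] for all productions B → γ; repeat for the newly added items until nothing changes.

Start with: [S → . c id]
The dot precedes the terminal c, so nothing is added.

CLOSURE = { [S → . c id] }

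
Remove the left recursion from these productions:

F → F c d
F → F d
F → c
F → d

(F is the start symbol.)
F is directly left-recursive. The standard transformation for
  A → A α₁ | ... | A α_m | β₁ | ... | β_n
is
  A  → β₁ A' | ... | β_n A'
  A' → α₁ A' | ... | α_m A' | ε

F → c becomes F → c F'
F → d becomes F → d F'
F → F c d becomes F' → c d F'
F → F d becomes F' → d F'
Add F' → ε

Resulting grammar:
F → c F'
F → d F'
F' → c d F'
F' → d F'
F' → ε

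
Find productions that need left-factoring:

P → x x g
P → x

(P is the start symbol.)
Left-factoring is needed when two productions for the same non-terminal
share a common prefix on the right-hand side.

Productions for P:
  P → x x g
  P → x

Found common prefix 'x' in productions for P

Answer: Yes, P has productions with common prefix 'x'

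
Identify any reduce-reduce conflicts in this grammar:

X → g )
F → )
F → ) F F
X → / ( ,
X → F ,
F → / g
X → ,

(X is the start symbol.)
A reduce-reduce conflict occurs when an LR(0) state has two complete items [A → α .] and [B → β .] — both call for a reduction, and with no lookahead the parser cannot choose between them.

Augment with X' → X and build the canonical LR(0) collection (I0 = CLOSURE({[X' → . X]}), then GOTO on every symbol after a dot until no new states appear). It has 15 states:
  I0: { [F → . ) F F], [F → . )], [F → . / g], [X → . ,], [X → . / ( ,], [X → . F ,], [X → . g )], [X' → . X] }  — shift
  I1: { [F → ) . F F], [F → ) .], [F → . ) F F], [F → . )], [F → . / g] }  — shift, reduce
  I2: { [X → , .] }  — reduce
  I3: { [F → / . g], [X → / . ( ,] }  — shift
  I4: { [X → F . ,] }  — shift
  I5: { [X' → X .] }  — accept
  I6: { [X → g . )] }  — shift
  I7: { [X → g ) .] }  — reduce
  I8: { [X → F , .] }  — reduce
  I9: { [X → / ( . ,] }  — shift
  I10: { [F → / g .] }  — reduce
  I11: { [X → / ( , .] }  — reduce
  I12: { [F → / . g] }  — shift
  I13: { [F → ) F . F], [F → . ) F F], [F → . )], [F → . / g] }  — shift
  I14: { [F → ) F F .] }  — reduce

No state contains more than one complete item.

Answer: No reduce-reduce conflicts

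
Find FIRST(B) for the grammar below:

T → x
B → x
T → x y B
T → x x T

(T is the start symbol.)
To compute FIRST(B), examine every production with B on the left-hand side, reading each right-hand side left to right until a non-nullable symbol is reached.

From B → x:
  - x is a terminal: add 'x' and stop

Collecting: FIRST(B) = { 'x' }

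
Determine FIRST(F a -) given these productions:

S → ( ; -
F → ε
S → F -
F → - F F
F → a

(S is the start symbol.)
{ '-', 'a' }

FIRST sets of the non-terminals involved (from the grammar, by fixed-point iteration):
  FIRST(F) = { '-', 'a', ε }

To compute FIRST(F a -), process the symbols left to right:
Symbol F is a non-terminal. Add FIRST(F) \ {ε} = { '-', 'a' }
F is nullable (ε ∈ FIRST(F)), continue to the next symbol.
Symbol a is a terminal. Add 'a' and stop.
FIRST(F a -) = { '-', 'a' }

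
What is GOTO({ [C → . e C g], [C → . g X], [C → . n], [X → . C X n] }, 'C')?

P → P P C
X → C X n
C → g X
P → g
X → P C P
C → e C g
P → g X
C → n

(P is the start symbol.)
{ [C → . e C g], [C → . g X], [C → . n], [P → . P P C], [P → . g X], [P → . g], [X → . C X n], [X → . P C P], [X → C . X n] }

GOTO(I, 'C') = CLOSURE({ [A → αX.β] : [A → α.Xβ] ∈ I, X = 'C' })

Items with dot before 'C', with the dot advanced:
  [X → . C X n] → [X → C . X n]
Closure of the advanced items:
  [X → C . X n] has the dot before X: add [X → . C X n], [X → . P C P]
  [X → . C X n] has the dot before C: add [C → . g X], [C → . e C g], [C → . n]
  [X → . P C P] has the dot before P: add [P → . P P C], [P → . g], [P → . g X]

GOTO = { [C → . e C g], [C → . g X], [C → . n], [P → . P P C], [P → . g X], [P → . g], [X → . C X n], [X → . P C P], [X → C . X n] }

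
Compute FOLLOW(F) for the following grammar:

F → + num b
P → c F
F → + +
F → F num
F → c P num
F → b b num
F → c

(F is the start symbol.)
{ $, 'num' }

F is the start symbol, so $ ∈ FOLLOW(F).
In P → c F: F is at the end, add FOLLOW(P)
In F → F num: F is followed by num, add FIRST(num) \ {ε} = { 'num' }

The FOLLOW sets referred to above (computed the same way, to a fixed point):
  FOLLOW(P) = { 'num' }

Taking the union: FOLLOW(F) = { $, 'num' }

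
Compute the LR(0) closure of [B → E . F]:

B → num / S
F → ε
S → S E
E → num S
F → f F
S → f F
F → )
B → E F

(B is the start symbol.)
To compute CLOSURE, for each item [A → α.Bβ] where B is a non-terminal, add [B → .γ] for all productions B → γ; repeat for the newly added items until nothing changes.

Start with: [B → E . F]
  [B → E . F] has the dot before F: add [F → .], [F → . f F], [F → . )]
No further items can be added.

CLOSURE = { [B → E . F], [F → . )], [F → . f F], [F → .] }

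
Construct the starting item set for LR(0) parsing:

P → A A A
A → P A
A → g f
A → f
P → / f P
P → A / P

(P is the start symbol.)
{ [A → . P A], [A → . f], [A → . g f], [P → . / f P], [P → . A / P], [P → . A A A], [P' → . P] }

First, augment the grammar with P' → P
I₀ = CLOSURE({ [P' → . P] }):
  [P' → . P] has the dot before P: add [P → . A A A], [P → . / f P], [P → . A / P]
  [P → . A A A] has the dot before A: add [A → . P A], [A → . g f], [A → . f]
No further items can be added.

I₀ = { [A → . P A], [A → . f], [A → . g f], [P → . / f P], [P → . A / P], [P → . A A A], [P' → . P] }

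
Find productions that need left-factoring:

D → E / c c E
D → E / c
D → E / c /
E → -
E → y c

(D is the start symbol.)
Yes, D has productions with common prefix 'E / c'

Left-factoring is needed when two productions for the same non-terminal
share a common prefix on the right-hand side.

Productions for D:
  D → E / c c E
  D → E / c
  D → E / c /
Productions for E:
  E → -
  E → y c

Found common prefix 'E / c' in productions for D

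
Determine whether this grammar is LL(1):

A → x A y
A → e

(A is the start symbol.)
Yes, the grammar is LL(1).

A grammar is LL(1) if for each non-terminal N with multiple productions, the predict sets of those productions are pairwise disjoint, where PREDICT(N → α) = (FIRST(α) \ {ε}) ∪ (FOLLOW(N) if α ⇒* ε).

For A:
  PREDICT(A → x A y) = { 'x' }
  PREDICT(A → e) = { 'e' }

All predict sets are disjoint. The grammar IS LL(1).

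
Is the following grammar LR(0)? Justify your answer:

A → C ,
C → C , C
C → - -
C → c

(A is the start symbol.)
A grammar is LR(0) if no state in the canonical LR(0) collection has:
  - both a shift item (dot before a terminal) and a complete item (shift-reduce conflict), or
  - two or more complete items (reduce-reduce conflict; the accept item [A' → A .] counts as a complete item here).

Augment with A' → A and build the canonical LR(0) collection (I0 = CLOSURE({[A' → . A]}), then GOTO on every symbol after a dot until no new states appear). It has 9 states:
  I0: { [A → . C ,], [A' → . A], [C → . - -], [C → . C , C], [C → . c] }  — shift
  I1: { [C → - . -] }  — shift
  I2: { [A' → A .] }  — accept
  I3: { [A → C . ,], [C → C . , C] }  — shift
  I4: { [C → c .] }  — reduce
  I5: { [A → C , .], [C → . - -], [C → . C , C], [C → . c], [C → C , . C] }  — shift, reduce
  I6: { [C → C , C .], [C → C . , C] }  — shift, reduce
  I7: { [C → . - -], [C → . C , C], [C → . c], [C → C , . C] }  — shift
  I8: { [C → - - .] }  — reduce

Conflict in state I5:
  Shift-reduce conflict between [A → C , .] and [C → . - -]
So the grammar is NOT LR(0).

Answer: No. Shift-reduce conflict between [A → C , .] and [C → . - -]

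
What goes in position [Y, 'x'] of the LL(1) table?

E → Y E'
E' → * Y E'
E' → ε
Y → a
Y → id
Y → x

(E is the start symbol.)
To find M[Y, 'x'], we find productions for Y where 'x' is in the predict set (PREDICT(N → α) = (FIRST(α) \ {ε}) ∪ (FOLLOW(N) if α ⇒* ε)).

Y → a: PREDICT = { 'a' }
Y → id: PREDICT = { 'id' }
Y → x: PREDICT = { 'x' }
  'x' is in predict set, so this production goes in M[Y, 'x']

M[Y, 'x'] = Y → x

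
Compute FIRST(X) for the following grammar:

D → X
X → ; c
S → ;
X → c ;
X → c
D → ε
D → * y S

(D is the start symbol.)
{ ';', 'c' }

To compute FIRST(X), examine every production with X on the left-hand side, reading each right-hand side left to right until a non-nullable symbol is reached.

From X → ; c:
  - ';' is a terminal: add ';' and stop
From X → c ;:
  - c is a terminal: add 'c' and stop
From X → c:
  - c is a terminal: add 'c' and stop

Collecting: FIRST(X) = { ';', 'c' }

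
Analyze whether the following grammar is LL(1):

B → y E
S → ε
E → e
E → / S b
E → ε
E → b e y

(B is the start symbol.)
Relevant sets:
  FOLLOW(E) = { $ }

For E:
  PREDICT(E → e) = { 'e' }
  PREDICT(E → '/' S b) = { '/' }
  PREDICT(E → ε) = { $ }
  PREDICT(E → b e y) = { 'b' }
B, S have a single production, so nothing to check there.

All predict sets are disjoint. The grammar IS LL(1).

Answer: Yes, the grammar is LL(1).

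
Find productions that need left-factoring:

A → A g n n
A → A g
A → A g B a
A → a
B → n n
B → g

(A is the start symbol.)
Yes, A has productions with common prefix 'A g'

Left-factoring is needed when two productions for the same non-terminal
share a common prefix on the right-hand side.

Productions for A:
  A → A g n n
  A → A g
  A → A g B a
  A → a
Productions for B:
  B → n n
  B → g

Found common prefix 'A g' in productions for A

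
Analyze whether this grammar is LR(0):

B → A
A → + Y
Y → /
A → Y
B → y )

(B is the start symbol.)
Yes, the grammar is LR(0)

A grammar is LR(0) if no state in the canonical LR(0) collection has:
  - both a shift item (dot before a terminal) and a complete item (shift-reduce conflict), or
  - two or more complete items (reduce-reduce conflict; the accept item [B' → B .] counts as a complete item here).

Augment with B' → B and build the canonical LR(0) collection (I0 = CLOSURE({[B' → . B]}), then GOTO on every symbol after a dot until no new states appear). It has 9 states:
  I0: { [A → . + Y], [A → . Y], [B → . A], [B → . y )], [B' → . B], [Y → . /] }  — shift
  I1: { [A → + . Y], [Y → . /] }  — shift
  I2: { [Y → / .] }  — reduce
  I3: { [B → A .] }  — reduce
  I4: { [B' → B .] }  — accept
  I5: { [A → Y .] }  — reduce
  I6: { [B → y . )] }  — shift
  I7: { [B → y ) .] }  — reduce
  I8: { [A → + Y .] }  — reduce

Every state is either a pure shift/goto state or contains exactly one complete item and nothing to shift — no conflicts. The grammar is LR(0).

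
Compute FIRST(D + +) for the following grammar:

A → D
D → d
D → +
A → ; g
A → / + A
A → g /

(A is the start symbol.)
FIRST sets of the non-terminals involved (from the grammar, by fixed-point iteration):
  FIRST(D) = { '+', 'd' }

To compute FIRST(D + +), process the symbols left to right:
Symbol D is a non-terminal. Add FIRST(D) \ {ε} = { '+', 'd' }
D is not nullable (ε ∉ FIRST(D)), so stop here.
FIRST(D + +) = { '+', 'd' }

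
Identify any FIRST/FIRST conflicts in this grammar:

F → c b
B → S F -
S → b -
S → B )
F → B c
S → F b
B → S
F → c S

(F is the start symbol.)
Yes. F → c b / F → B c on { 'c' }; F → c b / F → c S on { 'c' }; F → B c / F → c S on { 'c' }; B → S F '-' / B → S on { 'b', 'c' }; S → b '-' / S → B ')' on { 'b' }; S → b '-' / S → F b on { 'b' }; S → B ')' / S → F b on { 'b', 'c' }

A FIRST/FIRST conflict occurs when two productions N → α and N → β for the same non-terminal have FIRST(α) ∩ FIRST(β) ≠ ∅ (with ε ∈ FIRST of a nullable right-hand side, so two nullable alternatives also conflict).

FIRST sets of the non-terminals at (or reachable through a nullable prefix from) the front of some alternative:
  FIRST(B) = { 'b', 'c' }
  FIRST(S) = { 'b', 'c' }
  FIRST(F) = { 'b', 'c' }

Productions for F:
  F → c b: FIRST = { 'c' }
  F → B c: FIRST = { 'b', 'c' }
  F → c S: FIRST = { 'c' }
Productions for B:
  B → S F -: FIRST = { 'b', 'c' }
  B → S: FIRST = { 'b', 'c' }
Productions for S:
  S → b -: FIRST = { 'b' }
  S → B ): FIRST = { 'b', 'c' }
  S → F b: FIRST = { 'b', 'c' }

Conflict for F: F → c b and F → B c
  Overlap: { 'c' }
Conflict for F: F → c b and F → c S
  Overlap: { 'c' }
Conflict for F: F → B c and F → c S
  Overlap: { 'c' }
Conflict for B: B → S F - and B → S
  Overlap: { 'b', 'c' }
Conflict for S: S → b - and S → B )
  Overlap: { 'b' }
Conflict for S: S → b - and S → F b
  Overlap: { 'b' }
Conflict for S: S → B ) and S → F b
  Overlap: { 'b', 'c' }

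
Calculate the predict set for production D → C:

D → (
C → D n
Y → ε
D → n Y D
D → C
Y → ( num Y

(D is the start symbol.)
{ '(', 'n' }

PREDICT(D → C) = (FIRST(RHS) \ {ε}) ∪ (FOLLOW(D) if ε ∈ FIRST(RHS), i.e. RHS ⇒* ε)
FIRST(C) = { '(', 'n' }
FIRST(C) = { '(', 'n' }
ε ∉ FIRST(C), so FOLLOW(D) is not added.
PREDICT(D → C) = { '(', 'n' }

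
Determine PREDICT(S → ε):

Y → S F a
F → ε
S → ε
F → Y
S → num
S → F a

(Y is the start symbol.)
{ 'a', 'num' }

PREDICT(S → ε) = (FIRST(RHS) \ {ε}) ∪ (FOLLOW(S) if ε ∈ FIRST(RHS), i.e. RHS ⇒* ε)
The right-hand side is ε (FIRST(ε) = { ε }), so the predict set is FOLLOW(S) = { 'a', 'num' }
PREDICT(S → ε) = { 'a', 'num' }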